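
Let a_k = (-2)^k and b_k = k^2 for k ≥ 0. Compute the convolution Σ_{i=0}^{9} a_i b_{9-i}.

The convolution is the x^9 coefficient of A(x)B(x).
Σ = 1·81 − 2·64 + 4·49 − 8·36 + 16·25 − 32·16 + 64·9 − 128·4 + 256·1 − 512·0 = 69.

69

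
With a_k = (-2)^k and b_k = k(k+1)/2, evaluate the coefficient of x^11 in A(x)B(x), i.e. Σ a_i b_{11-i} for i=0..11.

The convolution is the t^11 coefficient of A(t)B(t).
Σ = 1·66 − 2·55 + 4·45 − 8·36 + 16·28 − 32·21 + 64·15 − 128·10 + 256·6 − 512·3 + 1024·1 − 2048·0 = 328.

328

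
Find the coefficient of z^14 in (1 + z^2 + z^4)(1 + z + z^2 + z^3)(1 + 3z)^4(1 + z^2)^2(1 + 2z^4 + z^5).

5118

(1 + z^2 + z^4) has coefficients 1,0,1,0,1 for degrees 0…4.
(1 + z + z^2 + z^3) has coefficients 1,1,1,1,0,0,0,0,0,0,0,0,0,0,0 for degrees 0…14.
Multiplying by (1 + 3z)^4 gives running coefficients 1,13,67,175,255,243,189,81,0,0,0,0,0,0,0 for degrees 0…14.
Multiplying by (1 + z^2)^2 gives running coefficients 1,13,69,201,390,606,766,742,633,405,189,81,0,0,0 for degrees 0…14.
Finally multiplying by (1 + 2z^4 + z^5), the product of all factors after the first has coefficients 1,13,69,201,392,633,917,1213,1614,2007,2327,2331,2008,1443,783 for degrees 0…14.
[z^14] = 1·783 + 1·2008 + 1·2327 = 5118.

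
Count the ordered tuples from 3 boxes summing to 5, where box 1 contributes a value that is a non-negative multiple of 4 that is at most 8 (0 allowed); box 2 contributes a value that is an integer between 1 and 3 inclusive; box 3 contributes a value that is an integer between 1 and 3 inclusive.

2

The generating function for the choices is (1 + y⁴ + y⁸)·(y + y² + y³)·(y + y² + y³); the count is [y⁵].
(1 + y⁴ + y⁸) has coefficients 1,0,0,0,1,0 for degrees 0…5.
(y + y² + y³) has coefficients 0,1,1,1,0,0 for degrees 0…5.
Finally multiplying by (y + y² + y³), the product of all factors after the first has coefficients 0,0,1,2,3,2 for degrees 0…5.
[y⁵] = 1·2 + 1·0 = 2.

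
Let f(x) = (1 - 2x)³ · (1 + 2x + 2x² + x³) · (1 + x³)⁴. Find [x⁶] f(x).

18

(1 - 2x)³ has coefficients 1,-6,12,-8 for degrees 0…3.
(1 + 2x + 2x² + x³) has coefficients 1,2,2,1,0,0,0 for degrees 0…6.
Finally multiplying by (1 + x³)⁴, the product of all factors after the first has coefficients 1,2,2,5,8,8,10 for degrees 0…6.
[x⁶] = 1·10 − 6·8 + 12·8 − 8·5 = 18.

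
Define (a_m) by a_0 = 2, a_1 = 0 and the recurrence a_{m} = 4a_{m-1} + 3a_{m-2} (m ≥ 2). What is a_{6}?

2454

The ordinary generating function has denominator 1 - 4z - 3z^2.
Iterating the recurrence: a_0,…,a_{6} = 2, 0, 6, 24, 114, 528, 2454.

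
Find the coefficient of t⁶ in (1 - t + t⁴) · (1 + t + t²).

(1 - t + t⁴) has coefficients 1,-1,0,0,1 for degrees 0…4.
(1 + t + t²) has coefficients 1,1,1,0,0,0,0 for degrees 0…6.
[t⁶] = 1·0 − 1·0 + 1·1 = 1.

1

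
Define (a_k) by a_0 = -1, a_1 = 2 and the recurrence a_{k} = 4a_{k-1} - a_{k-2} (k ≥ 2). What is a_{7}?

6602

The ordinary generating function has denominator 1 - 4z + z^2.
Iterating the recurrence: a_0,…,a_{7} = -1, 2, 9, 34, 127, 474, 1769, 6602.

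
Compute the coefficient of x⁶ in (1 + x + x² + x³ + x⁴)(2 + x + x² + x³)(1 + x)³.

31

(1 + x + x² + x³ + x⁴) has coefficients 1,1,1,1,1 for degrees 0…4.
(2 + x + x² + x³) has coefficients 2,1,1,1,0,0,0 for degrees 0…6.
Finally multiplying by (1 + x)³, the product of all factors after the first has coefficients 2,7,10,9,7,4,1 for degrees 0…6.
[x⁶] = 1·1 + 1·4 + 1·7 + 1·9 + 1·10 = 31.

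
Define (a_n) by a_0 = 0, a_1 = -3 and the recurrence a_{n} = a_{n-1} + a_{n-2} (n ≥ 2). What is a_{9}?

-102

The ordinary generating function has denominator 1 - z - z^2.
Iterating the recurrence: a_0,…,a_{9} = 0, -3, -3, -6, -9, -15, -24, -39, -63, -102.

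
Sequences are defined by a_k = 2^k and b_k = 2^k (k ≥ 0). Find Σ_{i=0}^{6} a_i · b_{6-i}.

Write out a_i and b_{6-i} for i = 0,…,6 and sum the products.
Σ = 1·64 + 2·32 + 4·16 + 8·8 + 16·4 + 32·2 + 64·1 = 448.

448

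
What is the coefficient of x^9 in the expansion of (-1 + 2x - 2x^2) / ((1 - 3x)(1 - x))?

-16402

The denominator gives the recurrence a_n = 4a_(n−1) − 3a_(n−2) for n ≥ 3; the numerator fixes a_0 = -1, a_1 = -2, a_2 = -7.
Iterating: -1, -2, -7, -22, -67, -202, -607, -1822, -5467, -16402, so a_9 = -16402.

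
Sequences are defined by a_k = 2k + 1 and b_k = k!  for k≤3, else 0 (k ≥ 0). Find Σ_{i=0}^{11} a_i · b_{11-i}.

Write out a_i and b_{11-i} for i = 0,…,11 and sum the products.
Σ = 1·0 + 3·0 + 5·0 + 7·0 + 9·0 + 11·0 + 13·0 + 15·0 + 17·6 + 19·2 + 21·1 + 23·1 = 184.

184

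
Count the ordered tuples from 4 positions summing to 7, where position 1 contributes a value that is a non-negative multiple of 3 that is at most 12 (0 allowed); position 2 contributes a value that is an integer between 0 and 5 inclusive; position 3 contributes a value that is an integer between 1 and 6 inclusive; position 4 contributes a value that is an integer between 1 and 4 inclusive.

24

The generating function for the choices is (1 + y^3 + y^6 + y^9 + y^12)·(1 + y + y^2 + y^3 + y^4 + y^5)·(y + y^2 + y^3 + y^4 + y^5 + y^6)·(y + y^2 + y^3 + y^4); the count is [y^7].
(1 + y^3 + y^6 + y^9 + y^12) has coefficients 1,0,0,1,0,0,1,0 for degrees 0…7.
(1 + y + y^2 + y^3 + y^4 + y^5) has coefficients 1,1,1,1,1,1,0,0 for degrees 0…7.
Multiplying by (y + y^2 + y^3 + y^4 + y^5 + y^6) gives running coefficients 0,1,2,3,4,5,6,5 for degrees 0…7.
Finally multiplying by (y + y^2 + y^3 + y^4), the product of all factors after the first has coefficients 0,0,1,3,6,10,14,18 for degrees 0…7.
[y^7] = 1·18 + 1·6 + 1·0 = 24.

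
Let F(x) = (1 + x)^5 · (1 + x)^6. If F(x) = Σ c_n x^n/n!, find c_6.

332640

The EGF product rule gives c_6 = Σ_{k_1+k_2=6} C(6; k_1,k_2) · ∏ g_i(k_i), where (1+x)^5 gives the falling factorial (5)_k; (1+x)^6 gives the falling factorial (6)_k.
g_1(k) for k = 0…6: 1, 5, 20, 60, 120, 120, 0.
g_2(k) for k = 0…6: 1, 6, 30, 120, 360, 720, 720.
c_6 = Σ_k C(6,k)·g_1(k)·g_2(6−k) = 1·1·720 + 6·5·720 + 15·20·360 + 20·60·120 + 15·120·30 + 6·120·6 = 720 + 21600 + 108000 + 144000 + 54000 + 4320 = 332640.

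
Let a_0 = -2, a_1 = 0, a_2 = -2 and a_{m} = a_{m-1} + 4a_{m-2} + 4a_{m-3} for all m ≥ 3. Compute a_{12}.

The ordinary generating function has denominator 1 - x - 4x^2 - 4x^3.
Iterating the recurrence: a_0,…,a_{12} = -2, 0, -2, -10, -18, -66, -178, -514, -1490, -4258, -12274, -35266, -101394.

-101394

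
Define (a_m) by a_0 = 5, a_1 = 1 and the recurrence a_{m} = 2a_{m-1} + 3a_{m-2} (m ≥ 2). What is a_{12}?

The ordinary generating function has denominator 1 - 2q - 3q^2.
Iterating the recurrence: a_0,…,a_{12} = 5, 1, 17, 37, 125, 361, 1097, 3277, 9845, 29521, 88577, 265717, 797165.

797165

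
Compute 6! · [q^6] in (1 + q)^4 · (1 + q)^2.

The EGF product rule gives c_6 = Σ_{k_1+k_2=6} C(6; k_1,k_2) · ∏ g_i(k_i), where (1+q)^4 gives the falling factorial (4)_k; (1+q)^2 gives the falling factorial (2)_k.
g_1(k) for k = 0…6: 1, 4, 12, 24, 24, 0, 0.
g_2(k) for k = 0…6: 1, 2, 2, 0, 0, 0, 0.
c_6 = Σ_k C(6,k)·g_1(k)·g_2(6−k) = 15·24·2 = 720.

720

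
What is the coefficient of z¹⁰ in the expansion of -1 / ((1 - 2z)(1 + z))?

Partial fractions give a closed form: a_n = (-2/3)·2^n + (-1/3)·(-1)^n.
At n = 10: a_10 = -683.

-683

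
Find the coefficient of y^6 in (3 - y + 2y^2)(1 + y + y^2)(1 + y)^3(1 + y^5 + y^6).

(3 - y + 2y^2) has coefficients 3,-1,2 for degrees 0…2.
(1 + y + y^2) has coefficients 1,1,1,0,0,0,0 for degrees 0…6.
Multiplying by (1 + y)^3 gives running coefficients 1,4,7,7,4,1,0 for degrees 0…6.
Finally multiplying by (1 + y^5 + y^6), the product of all factors after the first has coefficients 1,4,7,7,4,2,5 for degrees 0…6.
[y^6] = 3·5 − 1·2 + 2·4 = 21.

21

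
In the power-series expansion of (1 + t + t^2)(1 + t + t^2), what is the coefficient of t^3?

(1 + t + t^2) has coefficients 1,1,1 for degrees 0…2.
(1 + t + t^2) has coefficients 1,1,1,0 for degrees 0…3.
[t^3] = 1·0 + 1·1 + 1·1 = 2.

2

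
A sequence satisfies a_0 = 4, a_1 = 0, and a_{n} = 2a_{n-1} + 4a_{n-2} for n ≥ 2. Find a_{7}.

4096

The ordinary generating function has denominator 1 - 2x - 4x^2.
Iterating the recurrence: a_0,…,a_{7} = 4, 0, 16, 32, 128, 384, 1280, 4096.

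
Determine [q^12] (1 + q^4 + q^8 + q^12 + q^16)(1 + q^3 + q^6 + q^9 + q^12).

2

(1 + q^4 + q^8 + q^12 + q^16) has coefficients 1,0,0,0,1,0,0,0,1,0,0,0,1 for degrees 0…12.
(1 + q^3 + q^6 + q^9 + q^12) has coefficients 1,0,0,1,0,0,1,0,0,1,0,0,1 for degrees 0…12.
[q^12] = 1·1 + 1·0 + 1·0 + 1·1 = 2.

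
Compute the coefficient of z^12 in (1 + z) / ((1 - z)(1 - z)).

25

The denominator gives the recurrence a_n = 2a_(n−1) − a_(n−2) for n ≥ 2; the numerator fixes a_0 = 1, a_1 = 3.
Iterating: 1, 3, 5, 7, 9, 11, 13, 15, 17, 19, 21, 23, 25, so a_12 = 25.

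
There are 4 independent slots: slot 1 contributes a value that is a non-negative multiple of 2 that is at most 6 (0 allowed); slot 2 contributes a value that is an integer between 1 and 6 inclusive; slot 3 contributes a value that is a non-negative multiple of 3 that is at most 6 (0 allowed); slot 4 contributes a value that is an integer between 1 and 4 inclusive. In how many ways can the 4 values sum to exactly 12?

The generating function for the choices is (1 + z^2 + z^4 + z^6)·(z + z^2 + z^3 + z^4 + z^5 + z^6)·(1 + z^3 + z^6)·(z + z^2 + z^3 + z^4); the count is [z^12].
(1 + z^2 + z^4 + z^6) has coefficients 1,0,1,0,1,0,1 for degrees 0…6.
(z + z^2 + z^3 + z^4 + z^5 + z^6) has coefficients 0,1,1,1,1,1,1,0,0,0,0,0,0 for degrees 0…12.
Multiplying by (1 + z^3 + z^6) gives running coefficients 0,1,1,1,2,2,2,2,2,2,1,1,1 for degrees 0…12.
Finally multiplying by (z + z^2 + z^3 + z^4), the product of all factors after the first has coefficients 0,0,1,2,3,5,6,7,8,8,8,7,6 for degrees 0…12.
[z^12] = 1·6 + 1·8 + 1·8 + 1·6 = 28.

28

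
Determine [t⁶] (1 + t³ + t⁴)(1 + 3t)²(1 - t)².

-14

(1 + t³ + t⁴) has coefficients 1,0,0,1,1 for degrees 0…4.
(1 + 3t)² has coefficients 1,6,9,0,0,0,0 for degrees 0…6.
Finally multiplying by (1 - t)², the product of all factors after the first has coefficients 1,4,-2,-12,9,0,0 for degrees 0…6.
[t⁶] = 1·0 + 1·(-12) + 1·(-2) = -14.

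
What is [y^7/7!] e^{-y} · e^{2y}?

The EGF product rule gives c_7 = Σ_{k_1+k_2=7} C(7; k_1,k_2) · ∏ g_i(k_i), where e^{-y} gives (-1)^k; e^{2y} gives (2)^k.
g_1(k) for k = 0…7: 1, -1, 1, -1, 1, -1, 1, -1.
g_2(k) for k = 0…7: 1, 2, 4, 8, 16, 32, 64, 128.
c_7 = Σ_k C(7,k)·g_1(k)·g_2(7−k) = 1·1·128 + 7·(-1)·64 + 21·1·32 + 35·(-1)·16 + 35·1·8 + 21·(-1)·4 + 7·1·2 + 1·(-1)·1 = 128 − 448 + 672 − 560 + 280 − 84 + 14 − 1 = 1.

1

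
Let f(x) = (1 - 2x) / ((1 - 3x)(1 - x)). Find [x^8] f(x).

3281

Partial fractions give a closed form: a_n = (1/2)·3^n + (1/2)·1^n.
At n = 8: a_8 = 3281.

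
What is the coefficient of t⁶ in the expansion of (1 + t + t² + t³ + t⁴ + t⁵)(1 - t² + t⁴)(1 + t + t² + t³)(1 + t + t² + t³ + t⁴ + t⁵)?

12

(1 + t + t² + t³ + t⁴ + t⁵) has coefficients 1,1,1,1,1,1 for degrees 0…5.
(1 - t² + t⁴) has coefficients 1,0,-1,0,1,0,0 for degrees 0…6.
Multiplying by (1 + t + t² + t³) gives running coefficients 1,1,0,0,0,0,1 for degrees 0…6.
Finally multiplying by (1 + t + t² + t³ + t⁴ + t⁵), the product of all factors after the first has coefficients 1,2,2,2,2,2,2 for degrees 0…6.
[t⁶] = 1·2 + 1·2 + 1·2 + 1·2 + 1·2 + 1·2 = 12.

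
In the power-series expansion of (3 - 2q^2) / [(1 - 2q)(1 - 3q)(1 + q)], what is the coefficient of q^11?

Partial fractions give a closed form: a_n = (-10/3)·2^n + (25/4)·3^n + (1/12)·(-1)^n.
At n = 11: a_11 = 1100342.

1100342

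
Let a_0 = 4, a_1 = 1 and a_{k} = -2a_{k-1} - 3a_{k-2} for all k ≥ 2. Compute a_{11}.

The ordinary generating function has denominator 1 + 2q + 3q^2.
Iterating the recurrence: a_0,…,a_{11} = 4, 1, -14, 25, -8, -59, 142, -107, -212, 745, -854, -527.

-527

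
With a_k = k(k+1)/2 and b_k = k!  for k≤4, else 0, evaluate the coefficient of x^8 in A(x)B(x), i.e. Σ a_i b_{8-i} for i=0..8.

436

Write out a_i and b_{8-i} for i = 0,…,8 and sum the products.
Σ = 0·0 + 1·0 + 3·0 + 6·0 + 10·24 + 15·6 + 21·2 + 28·1 + 36·1 = 436.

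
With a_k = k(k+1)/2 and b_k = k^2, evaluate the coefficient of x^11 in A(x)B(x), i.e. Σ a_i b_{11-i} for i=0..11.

3289

The convolution is the x^11 coefficient of A(x)B(x).
Σ = 0·121 + 1·100 + 3·81 + 6·64 + 10·49 + 15·36 + 21·25 + 28·16 + 36·9 + 45·4 + 55·1 + 66·0 = 3289.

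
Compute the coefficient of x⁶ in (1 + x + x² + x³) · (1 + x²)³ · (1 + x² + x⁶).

(1 + x + x² + x³) has coefficients 1,1,1,1 for degrees 0…3.
(1 + x²)³ has coefficients 1,0,3,0,3,0,1 for degrees 0…6.
Finally multiplying by (1 + x² + x⁶), the product of all factors after the first has coefficients 1,0,4,0,6,0,5 for degrees 0…6.
[x⁶] = 1·5 + 1·0 + 1·6 + 1·0 = 11.

11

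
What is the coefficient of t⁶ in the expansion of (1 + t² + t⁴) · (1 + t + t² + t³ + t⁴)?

2

(1 + t² + t⁴) has coefficients 1,0,1,0,1 for degrees 0…4.
(1 + t + t² + t³ + t⁴) has coefficients 1,1,1,1,1,0,0 for degrees 0…6.
[t⁶] = 1·0 + 1·1 + 1·1 = 2.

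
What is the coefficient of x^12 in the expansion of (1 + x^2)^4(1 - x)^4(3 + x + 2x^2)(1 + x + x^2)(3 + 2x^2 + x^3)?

231

(1 + x^2)^4 has coefficients 1,0,4,0,6,0,4,0,1 for degrees 0…8.
(1 - x)^4 has coefficients 1,-4,6,-4,1,0,0,0,0,0,0,0,0 for degrees 0…12.
Multiplying by (3 + x + 2x^2) gives running coefficients 3,-11,16,-14,11,-7,2,0,0,0,0,0,0 for degrees 0…12.
Multiplying by (1 + x + x^2) gives running coefficients 3,-8,8,-9,13,-10,6,-5,2,0,0,0,0 for degrees 0…12.
Finally multiplying by (3 + 2x^2 + x^3), the product of all factors after the first has coefficients 9,-24,30,-40,47,-40,35,-22,8,-4,-1,2,0 for degrees 0…12.
[x^12] = 1·0 + 4·(-1) + 6·8 + 4·35 + 1·47 = 231.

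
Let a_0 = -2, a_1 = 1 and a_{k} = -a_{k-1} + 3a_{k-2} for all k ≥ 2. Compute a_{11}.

The ordinary generating function has denominator 1 + t - 3t^2.
Iterating the recurrence: a_0,…,a_{11} = -2, 1, -7, 10, -31, 61, -154, 337, -799, 1810, -4207, 9637.

9637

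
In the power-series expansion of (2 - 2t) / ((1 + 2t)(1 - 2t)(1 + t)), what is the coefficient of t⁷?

-340

Partial fractions give a closed form: a_n = (3)·(-2)^n + (1/3)·2^n + (-4/3)·(-1)^n.
At n = 7: a_7 = -340.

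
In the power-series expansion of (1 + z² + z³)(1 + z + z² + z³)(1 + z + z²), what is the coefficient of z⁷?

(1 + z² + z³) has coefficients 1,0,1,1 for degrees 0…3.
(1 + z + z² + z³) has coefficients 1,1,1,1,0,0,0,0 for degrees 0…7.
Finally multiplying by (1 + z + z²), the product of all factors after the first has coefficients 1,2,3,3,2,1,0,0 for degrees 0…7.
[z⁷] = 1·0 + 1·1 + 1·2 = 3.

3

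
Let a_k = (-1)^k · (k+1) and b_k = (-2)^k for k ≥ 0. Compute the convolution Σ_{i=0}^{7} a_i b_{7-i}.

-502

This is [x^7] in the product of the two ordinary generating functions.
Σ = 1·(-128) − 2·64 + 3·(-32) − 4·16 + 5·(-8) − 6·4 + 7·(-2) − 8·1 = -502.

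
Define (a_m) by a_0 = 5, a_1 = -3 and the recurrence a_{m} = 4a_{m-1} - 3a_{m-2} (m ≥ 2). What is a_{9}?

-78723

The ordinary generating function has denominator 1 - 4y + 3y^2.
Iterating the recurrence: a_0,…,a_{9} = 5, -3, -27, -99, -315, -963, -2907, -8739, -26235, -78723.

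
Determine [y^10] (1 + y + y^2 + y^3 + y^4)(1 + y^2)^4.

(1 + y + y^2 + y^3 + y^4) has coefficients 1,1,1,1,1 for degrees 0…4.
(1 + y^2)^4 has coefficients 1,0,4,0,6,0,4,0,1,0,0 for degrees 0…10.
[y^10] = 1·0 + 1·0 + 1·1 + 1·0 + 1·4 = 5.

5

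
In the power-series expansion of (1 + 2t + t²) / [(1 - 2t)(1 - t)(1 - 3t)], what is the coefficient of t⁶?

The denominator gives the recurrence a_n = 6a_(n−1) − 11a_(n−2) + 6a_(n−3) for n ≥ 3; the numerator fixes a_0 = 1, a_1 = 8, a_2 = 38.
Iterating: 1, 8, 38, 146, 506, 1658, 5258, so a_6 = 5258.

5258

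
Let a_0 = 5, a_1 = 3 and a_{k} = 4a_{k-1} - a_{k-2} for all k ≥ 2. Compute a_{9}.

67315

The ordinary generating function has denominator 1 - 4x + x^2.
Iterating the recurrence: a_0,…,a_{9} = 5, 3, 7, 25, 93, 347, 1295, 4833, 18037, 67315.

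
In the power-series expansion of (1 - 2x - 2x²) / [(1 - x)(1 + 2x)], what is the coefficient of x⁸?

255

The denominator gives the recurrence a_n = −a_(n−1) + 2a_(n−2) for n ≥ 3; the numerator fixes a_0 = 1, a_1 = -3, a_2 = 3.
Iterating: 1, -3, 3, -9, 15, -33, 63, -129, 255, so a_8 = 255.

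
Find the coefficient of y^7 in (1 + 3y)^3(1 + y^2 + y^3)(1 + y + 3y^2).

(1 + 3y)^3 has coefficients 1,9,27,27 for degrees 0…3.
(1 + y^2 + y^3) has coefficients 1,0,1,1,0,0,0,0 for degrees 0…7.
Finally multiplying by (1 + y + 3y^2), the product of all factors after the first has coefficients 1,1,4,2,4,3,0,0 for degrees 0…7.
[y^7] = 1·0 + 9·0 + 27·3 + 27·4 = 189.

189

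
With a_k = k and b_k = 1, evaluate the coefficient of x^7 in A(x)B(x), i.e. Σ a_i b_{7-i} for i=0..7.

Write out a_i and b_{7-i} for i = 0,…,7 and sum the products.
Σ = 0·1 + 1·1 + 2·1 + 3·1 + 4·1 + 5·1 + 6·1 + 7·1 = 28.

28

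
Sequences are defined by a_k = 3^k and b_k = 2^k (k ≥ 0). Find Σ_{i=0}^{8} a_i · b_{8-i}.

19171

The convolution is the x^8 coefficient of A(x)B(x).
Σ = 1·256 + 3·128 + 9·64 + 27·32 + 81·16 + 243·8 + 729·4 + 2187·2 + 6561·1 = 19171.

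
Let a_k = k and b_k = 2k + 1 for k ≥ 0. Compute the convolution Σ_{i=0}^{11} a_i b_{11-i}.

Write out a_i and b_{11-i} for i = 0,…,11 and sum the products.
Σ = 0·23 + 1·21 + 2·19 + 3·17 + 4·15 + 5·13 + 6·11 + 7·9 + 8·7 + 9·5 + 10·3 + 11·1 = 506.

506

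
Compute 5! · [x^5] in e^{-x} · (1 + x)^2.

-11

The EGF product rule gives c_5 = Σ_{k_1+k_2=5} C(5; k_1,k_2) · ∏ g_i(k_i), where e^{-x} gives (-1)^k; (1+x)^2 gives the falling factorial (2)_k.
g_1(k) for k = 0…5: 1, -1, 1, -1, 1, -1.
g_2(k) for k = 0…5: 1, 2, 2, 0, 0, 0.
c_5 = Σ_k C(5,k)·g_1(k)·g_2(5−k) = 10·(-1)·2 + 5·1·2 + 1·(-1)·1 = −20 + 10 − 1 = -11.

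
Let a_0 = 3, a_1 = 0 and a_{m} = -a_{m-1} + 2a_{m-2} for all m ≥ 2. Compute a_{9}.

-510

The ordinary generating function has denominator 1 + x - 2x^2.
Iterating the recurrence: a_0,…,a_{9} = 3, 0, 6, -6, 18, -30, 66, -126, 258, -510.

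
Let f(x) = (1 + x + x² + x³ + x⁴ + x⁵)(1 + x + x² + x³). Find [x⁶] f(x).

3

(1 + x + x² + x³ + x⁴ + x⁵) has coefficients 1,1,1,1,1,1 for degrees 0…5.
(1 + x + x² + x³) has coefficients 1,1,1,1,0,0,0 for degrees 0…6.
[x⁶] = 1·0 + 1·0 + 1·0 + 1·1 + 1·1 + 1·1 = 3.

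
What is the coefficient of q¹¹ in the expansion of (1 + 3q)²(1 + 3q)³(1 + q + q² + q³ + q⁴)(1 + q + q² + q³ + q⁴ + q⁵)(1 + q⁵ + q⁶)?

8430

(1 + 3q)² has coefficients 1,6,9 for degrees 0…2.
(1 + 3q)³ has coefficients 1,9,27,27,0,0,0,0,0,0,0,0 for degrees 0…11.
Multiplying by (1 + q + q² + q³ + q⁴) gives running coefficients 1,10,37,64,64,63,54,27,0,0,0,0 for degrees 0…11.
Multiplying by (1 + q + q² + q³ + q⁴ + q⁵) gives running coefficients 1,11,48,112,176,239,292,309,272,208,144,81 for degrees 0…11.
Finally multiplying by (1 + q⁵ + q⁶), the product of all factors after the first has coefficients 1,11,48,112,176,240,304,368,432,496,559,612 for degrees 0…11.
[q¹¹] = 1·612 + 6·559 + 9·496 = 8430.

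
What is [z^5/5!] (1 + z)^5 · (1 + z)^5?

30240

The EGF product rule gives c_5 = Σ_{k_1+k_2=5} C(5; k_1,k_2) · ∏ g_i(k_i), where (1+z)^5 gives the falling factorial (5)_k; (1+z)^5 gives the falling factorial (5)_k.
g_1(k) for k = 0…5: 1, 5, 20, 60, 120, 120.
g_2(k) for k = 0…5: 1, 5, 20, 60, 120, 120.
c_5 = Σ_k C(5,k)·g_1(k)·g_2(5−k) = 1·1·120 + 5·5·120 + 10·20·60 + 10·60·20 + 5·120·5 + 1·120·1 = 120 + 3000 + 12000 + 12000 + 3000 + 120 = 30240.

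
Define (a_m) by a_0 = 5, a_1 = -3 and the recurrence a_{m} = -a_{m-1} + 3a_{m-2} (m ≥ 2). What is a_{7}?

The ordinary generating function has denominator 1 + z - 3z^2.
Iterating the recurrence: a_0,…,a_{7} = 5, -3, 18, -27, 81, -162, 405, -891.

-891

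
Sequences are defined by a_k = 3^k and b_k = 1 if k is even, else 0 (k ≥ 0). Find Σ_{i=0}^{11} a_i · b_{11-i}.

Write out a_i and b_{11-i} for i = 0,…,11 and sum the products.
Σ = 1·0 + 3·1 + 9·0 + 27·1 + 81·0 + 243·1 + 729·0 + 2187·1 + 6561·0 + 19683·1 + 59049·0 + 177147·1 = 199290.

199290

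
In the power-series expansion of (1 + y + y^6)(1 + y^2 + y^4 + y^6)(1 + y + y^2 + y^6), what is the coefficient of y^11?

(1 + y + y^6) has coefficients 1,1,0,0,0,0,1 for degrees 0…6.
(1 + y^2 + y^4 + y^6) has coefficients 1,0,1,0,1,0,1,0,0,0,0,0 for degrees 0…11.
Finally multiplying by (1 + y + y^2 + y^6), the product of all factors after the first has coefficients 1,1,2,1,2,1,3,1,2,0,1,0 for degrees 0…11.
[y^11] = 1·0 + 1·1 + 1·1 = 2.

2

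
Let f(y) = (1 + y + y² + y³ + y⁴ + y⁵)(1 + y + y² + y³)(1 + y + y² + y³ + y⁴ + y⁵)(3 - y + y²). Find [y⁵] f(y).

50

(1 + y + y² + y³ + y⁴ + y⁵) has coefficients 1,1,1,1,1,1 for degrees 0…5.
(1 + y + y² + y³) has coefficients 1,1,1,1,0,0 for degrees 0…5.
Multiplying by (1 + y + y² + y³ + y⁴ + y⁵) gives running coefficients 1,2,3,4,4,4 for degrees 0…5.
Finally multiplying by (3 - y + y²), the product of all factors after the first has coefficients 3,5,8,11,11,12 for degrees 0…5.
[y⁵] = 1·12 + 1·11 + 1·11 + 1·8 + 1·5 + 1·3 = 50.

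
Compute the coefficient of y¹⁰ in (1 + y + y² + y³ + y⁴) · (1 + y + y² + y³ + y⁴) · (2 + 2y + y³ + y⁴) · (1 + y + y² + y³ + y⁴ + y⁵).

92

(1 + y + y² + y³ + y⁴) has coefficients 1,1,1,1,1 for degrees 0…4.
(1 + y + y² + y³ + y⁴) has coefficients 1,1,1,1,1,0,0,0,0,0,0 for degrees 0…10.
Multiplying by (2 + 2y + y³ + y⁴) gives running coefficients 2,4,4,5,6,4,2,2,1,0,0 for degrees 0…10.
Finally multiplying by (1 + y + y² + y³ + y⁴ + y⁵), the product of all factors after the first has coefficients 2,6,10,15,21,25,25,23,20,15,9 for degrees 0…10.
[y¹⁰] = 1·9 + 1·15 + 1·20 + 1·23 + 1·25 = 92.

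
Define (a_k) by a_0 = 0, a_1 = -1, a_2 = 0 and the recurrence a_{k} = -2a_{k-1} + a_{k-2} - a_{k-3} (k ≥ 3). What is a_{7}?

The ordinary generating function has denominator 1 + 2z - z^2 + z^3.
Iterating the recurrence: a_0,…,a_{7} = 0, -1, 0, -1, 3, -7, 18, -46.

-46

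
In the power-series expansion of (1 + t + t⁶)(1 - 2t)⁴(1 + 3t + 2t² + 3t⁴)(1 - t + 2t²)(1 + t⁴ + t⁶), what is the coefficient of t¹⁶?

-11

(1 + t + t⁶) has coefficients 1,1,0,0,0,0,1 for degrees 0…6.
(1 - 2t)⁴ has coefficients 1,-8,24,-32,16,0,0,0,0,0,0,0,0,0,0,0,0 for degrees 0…16.
Multiplying by (1 + 3t + 2t² + 3t⁴) gives running coefficients 1,-5,2,24,-29,-40,104,-96,48,0,0,0,0,0,0,0,0 for degrees 0…16.
Multiplying by (1 - t + 2t²) gives running coefficients 1,-6,9,12,-49,37,86,-280,352,-240,96,0,0,0,0,0,0 for degrees 0…16.
Finally multiplying by (1 + t⁴ + t⁶), the product of all factors after the first has coefficients 1,-6,9,12,-48,31,96,-274,312,-191,133,-243,438,-520,448,-240,96 for degrees 0…16.
[t¹⁶] = 1·96 + 1·(-240) + 1·133 = -11.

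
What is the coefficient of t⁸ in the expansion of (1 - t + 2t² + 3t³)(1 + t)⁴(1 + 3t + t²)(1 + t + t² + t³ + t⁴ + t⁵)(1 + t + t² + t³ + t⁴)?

(1 - t + 2t² + 3t³) has coefficients 1,-1,2,3 for degrees 0…3.
(1 + t)⁴ has coefficients 1,4,6,4,1,0,0,0,0 for degrees 0…8.
Multiplying by (1 + 3t + t²) gives running coefficients 1,7,19,26,19,7,1,0,0 for degrees 0…8.
Multiplying by (1 + t + t² + t³ + t⁴ + t⁵) gives running coefficients 1,8,27,53,72,79,79,72,53 for degrees 0…8.
Finally multiplying by (1 + t + t² + t³ + t⁴), the product of all factors after the first has coefficients 1,9,36,89,161,239,310,355,355 for degrees 0…8.
[t⁸] = 1·355 − 1·355 + 2·310 + 3·239 = 1337.

1337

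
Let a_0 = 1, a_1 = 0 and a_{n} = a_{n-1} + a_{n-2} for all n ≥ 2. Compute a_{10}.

The ordinary generating function has denominator 1 - x - x^2.
Iterating the recurrence: a_0,…,a_{10} = 1, 0, 1, 1, 2, 3, 5, 8, 13, 21, 34.

34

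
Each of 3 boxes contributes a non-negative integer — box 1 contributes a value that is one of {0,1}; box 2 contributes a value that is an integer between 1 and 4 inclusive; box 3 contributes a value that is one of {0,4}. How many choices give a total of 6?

2

The generating function for the choices is (1 + y)·(y + y^2 + y^3 + y^4)·(1 + y^4); the count is [y^6].
(1 + y) has coefficients 1,1 for degrees 0…1.
(y + y^2 + y^3 + y^4) has coefficients 0,1,1,1,1,0,0 for degrees 0…6.
Finally multiplying by (1 + y^4), the product of all factors after the first has coefficients 0,1,1,1,1,1,1 for degrees 0…6.
[y^6] = 1·1 + 1·1 = 2.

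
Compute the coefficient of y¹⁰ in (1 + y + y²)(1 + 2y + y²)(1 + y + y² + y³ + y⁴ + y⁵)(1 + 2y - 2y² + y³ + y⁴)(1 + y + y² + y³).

(1 + y + y²) has coefficients 1,1,1 for degrees 0…2.
(1 + 2y + y²) has coefficients 1,2,1,0,0,0,0,0,0,0,0 for degrees 0…10.
Multiplying by (1 + y + y² + y³ + y⁴ + y⁵) gives running coefficients 1,3,4,4,4,4,3,1,0,0,0 for degrees 0…10.
Multiplying by (1 + 2y - 2y² + y³ + y⁴) gives running coefficients 1,5,8,7,8,11,11,7,4,5,4 for degrees 0…10.
Finally multiplying by (1 + y + y² + y³), the product of all factors after the first has coefficients 1,6,14,21,28,34,37,37,33,27,20 for degrees 0…10.
[y¹⁰] = 1·20 + 1·27 + 1·33 = 80.

80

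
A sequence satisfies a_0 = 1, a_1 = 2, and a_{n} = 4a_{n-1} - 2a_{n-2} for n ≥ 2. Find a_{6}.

792

The ordinary generating function has denominator 1 - 4q + 2q^2.
Iterating the recurrence: a_0,…,a_{6} = 1, 2, 6, 20, 68, 232, 792.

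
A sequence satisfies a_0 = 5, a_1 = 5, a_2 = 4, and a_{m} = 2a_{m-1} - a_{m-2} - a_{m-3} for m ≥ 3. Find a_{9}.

56

The ordinary generating function has denominator 1 - 2y + y^2 + y^3.
Iterating the recurrence: a_0,…,a_{9} = 5, 5, 4, -2, -13, -28, -41, -41, -13, 56.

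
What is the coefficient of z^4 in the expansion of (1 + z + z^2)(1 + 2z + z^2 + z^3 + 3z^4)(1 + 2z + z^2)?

(1 + z + z^2) has coefficients 1,1,1 for degrees 0…2.
(1 + 2z + z^2 + z^3 + 3z^4) has coefficients 1,2,1,1,3 for degrees 0…4.
Finally multiplying by (1 + 2z + z^2), the product of all factors after the first has coefficients 1,4,6,5,6 for degrees 0…4.
[z^4] = 1·6 + 1·5 + 1·6 = 17.

17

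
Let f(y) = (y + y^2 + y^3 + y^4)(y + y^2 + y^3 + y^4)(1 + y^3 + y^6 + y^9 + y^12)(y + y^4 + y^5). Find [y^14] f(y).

(y + y^2 + y^3 + y^4) has coefficients 0,1,1,1,1 for degrees 0…4.
(y + y^2 + y^3 + y^4) has coefficients 0,1,1,1,1,0,0,0,0,0,0,0,0,0,0 for degrees 0…14.
Multiplying by (1 + y^3 + y^6 + y^9 + y^12) gives running coefficients 0,1,1,1,2,1,1,2,1,1,2,1,1,2,1 for degrees 0…14.
Finally multiplying by (y + y^4 + y^5), the product of all factors after the first has coefficients 0,0,1,1,1,3,3,3,5,4,3,5,4,3,5 for degrees 0…14.
[y^14] = 1·3 + 1·4 + 1·5 + 1·3 = 15.

15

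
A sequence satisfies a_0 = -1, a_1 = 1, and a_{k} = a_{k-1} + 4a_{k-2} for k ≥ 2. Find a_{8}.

The ordinary generating function has denominator 1 - y - 4y^2.
Iterating the recurrence: a_0,…,a_{8} = -1, 1, -3, 1, -11, -7, -51, -79, -283.

-283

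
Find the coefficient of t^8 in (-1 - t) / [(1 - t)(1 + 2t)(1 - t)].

The denominator gives the recurrence a_n = 3a_(n−2) − 2a_(n−3) for n ≥ 3; the numerator fixes a_0 = -1, a_1 = -1, a_2 = -3.
Iterating: -1, -1, -3, -1, -7, 3, -19, 23, -63, so a_8 = -63.

-63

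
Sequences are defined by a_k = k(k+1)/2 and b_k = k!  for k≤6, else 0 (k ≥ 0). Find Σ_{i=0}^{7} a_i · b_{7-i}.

1363

Write out a_i and b_{7-i} for i = 0,…,7 and sum the products.
Σ = 0·0 + 1·720 + 3·120 + 6·24 + 10·6 + 15·2 + 21·1 + 28·1 = 1363.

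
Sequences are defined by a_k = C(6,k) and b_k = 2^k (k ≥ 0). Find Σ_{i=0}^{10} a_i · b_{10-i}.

11664

Write out a_i and b_{10-i} for i = 0,…,10 and sum the products.
Σ = 1·1024 + 6·512 + 15·256 + 20·128 + 15·64 + 6·32 + 1·16 + 0·8 + 0·4 + 0·2 + 0·1 = 11664.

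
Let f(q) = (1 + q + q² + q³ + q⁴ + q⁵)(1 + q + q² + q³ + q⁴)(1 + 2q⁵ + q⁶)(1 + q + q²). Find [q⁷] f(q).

27

(1 + q + q² + q³ + q⁴ + q⁵) has coefficients 1,1,1,1,1,1 for degrees 0…5.
(1 + q + q² + q³ + q⁴) has coefficients 1,1,1,1,1,0,0,0 for degrees 0…7.
Multiplying by (1 + 2q⁵ + q⁶) gives running coefficients 1,1,1,1,1,2,3,3 for degrees 0…7.
Finally multiplying by (1 + q + q²), the product of all factors after the first has coefficients 1,2,3,3,3,4,6,8 for degrees 0…7.
[q⁷] = 1·8 + 1·6 + 1·4 + 1·3 + 1·3 + 1·3 = 27.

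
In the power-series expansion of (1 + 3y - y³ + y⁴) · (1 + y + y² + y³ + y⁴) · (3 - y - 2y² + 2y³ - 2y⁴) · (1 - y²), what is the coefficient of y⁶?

(1 + 3y - y³ + y⁴) has coefficients 1,3,0,-1,1 for degrees 0…4.
(1 + y + y² + y³ + y⁴) has coefficients 1,1,1,1,1,0,0 for degrees 0…6.
Multiplying by (3 - y - 2y² + 2y³ - 2y⁴) gives running coefficients 3,2,0,2,0,-3,-2 for degrees 0…6.
Finally multiplying by (1 - y²), the product of all factors after the first has coefficients 3,2,-3,0,0,-5,-2 for degrees 0…6.
[y⁶] = 1·(-2) + 3·(-5) − 1·0 + 1·(-3) = -20.

-20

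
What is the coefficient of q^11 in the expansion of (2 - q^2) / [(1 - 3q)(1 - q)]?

The denominator gives the recurrence a_n = 4a_(n−1) − 3a_(n−2) for n ≥ 3; the numerator fixes a_0 = 2, a_1 = 8, a_2 = 25.
Iterating: 2, 8, 25, 76, 229, 688, 2065, 6196, 18589, 55768, 167305, 501916, so a_11 = 501916.

501916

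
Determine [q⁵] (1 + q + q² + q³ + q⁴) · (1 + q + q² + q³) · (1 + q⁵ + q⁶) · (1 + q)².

(1 + q + q² + q³ + q⁴) has coefficients 1,1,1,1,1 for degrees 0…4.
(1 + q + q² + q³) has coefficients 1,1,1,1,0,0 for degrees 0…5.
Multiplying by (1 + q⁵ + q⁶) gives running coefficients 1,1,1,1,0,1 for degrees 0…5.
Finally multiplying by (1 + q)², the product of all factors after the first has coefficients 1,3,4,4,3,2 for degrees 0…5.
[q⁵] = 1·2 + 1·3 + 1·4 + 1·4 + 1·3 = 16.

16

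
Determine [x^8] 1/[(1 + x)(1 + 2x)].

Partial fractions give a closed form: a_n = (-1)·(-1)^n + (2)·(-2)^n.
At n = 8: a_8 = 511.

511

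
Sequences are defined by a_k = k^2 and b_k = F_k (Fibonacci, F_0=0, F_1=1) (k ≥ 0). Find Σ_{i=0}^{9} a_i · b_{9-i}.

485

This is [x^9] in the product of the two ordinary generating functions.
Σ = 0·34 + 1·21 + 4·13 + 9·8 + 16·5 + 25·3 + 36·2 + 49·1 + 64·1 + 81·0 = 485.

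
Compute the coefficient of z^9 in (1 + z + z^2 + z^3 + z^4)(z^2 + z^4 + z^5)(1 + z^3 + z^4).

(1 + z + z^2 + z^3 + z^4) has coefficients 1,1,1,1,1 for degrees 0…4.
(z^2 + z^4 + z^5) has coefficients 0,0,1,0,1,1,0,0,0,0 for degrees 0…9.
Finally multiplying by (1 + z^3 + z^4), the product of all factors after the first has coefficients 0,0,1,0,1,2,1,1,2,1 for degrees 0…9.
[z^9] = 1·1 + 1·2 + 1·1 + 1·1 + 1·2 = 7.

7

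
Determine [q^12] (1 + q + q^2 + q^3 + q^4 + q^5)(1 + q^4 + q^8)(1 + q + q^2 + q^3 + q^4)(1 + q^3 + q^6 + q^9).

26

(1 + q + q^2 + q^3 + q^4 + q^5) has coefficients 1,1,1,1,1,1 for degrees 0…5.
(1 + q^4 + q^8) has coefficients 1,0,0,0,1,0,0,0,1,0,0,0,0 for degrees 0…12.
Multiplying by (1 + q + q^2 + q^3 + q^4) gives running coefficients 1,1,1,1,2,1,1,1,2,1,1,1,1 for degrees 0…12.
Finally multiplying by (1 + q^3 + q^6 + q^9), the product of all factors after the first has coefficients 1,1,1,2,3,2,3,4,4,4,5,5,4 for degrees 0…12.
[q^12] = 1·4 + 1·5 + 1·5 + 1·4 + 1·4 + 1·4 = 26.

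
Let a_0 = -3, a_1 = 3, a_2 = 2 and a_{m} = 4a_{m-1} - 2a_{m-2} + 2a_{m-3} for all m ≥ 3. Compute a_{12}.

-340752

The ordinary generating function has denominator 1 - 4t + 2t^2 - 2t^3.
Iterating the recurrence: a_0,…,a_{12} = -3, 3, 2, -4, -14, -44, -156, -564, -2032, -7312, -26312, -94688, -340752.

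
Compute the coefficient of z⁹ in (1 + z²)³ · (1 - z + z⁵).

(1 + z²)³ has coefficients 1,0,3,0,3,0,1 for degrees 0…6.
(1 - z + z⁵) has coefficients 1,-1,0,0,0,1,0,0,0,0 for degrees 0…9.
[z⁹] = 1·0 + 3·0 + 3·1 + 1·0 = 3.

3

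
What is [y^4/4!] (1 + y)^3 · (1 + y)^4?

The EGF product rule gives c_4 = Σ_{k_1+k_2=4} C(4; k_1,k_2) · ∏ g_i(k_i), where (1+y)^3 gives the falling factorial (3)_k; (1+y)^4 gives the falling factorial (4)_k.
g_1(k) for k = 0…4: 1, 3, 6, 6, 0.
g_2(k) for k = 0…4: 1, 4, 12, 24, 24.
c_4 = Σ_k C(4,k)·g_1(k)·g_2(4−k) = 1·1·24 + 4·3·24 + 6·6·12 + 4·6·4 = 24 + 288 + 432 + 96 = 840.

840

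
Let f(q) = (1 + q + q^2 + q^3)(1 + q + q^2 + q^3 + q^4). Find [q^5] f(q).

(1 + q + q^2 + q^3) has coefficients 1,1,1,1 for degrees 0…3.
(1 + q + q^2 + q^3 + q^4) has coefficients 1,1,1,1,1,0 for degrees 0…5.
[q^5] = 1·0 + 1·1 + 1·1 + 1·1 = 3.

3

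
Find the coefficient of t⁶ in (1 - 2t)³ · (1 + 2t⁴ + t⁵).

(1 - 2t)³ has coefficients 1,-6,12,-8 for degrees 0…3.
(1 + 2t⁴ + t⁵) has coefficients 1,0,0,0,2,1,0 for degrees 0…6.
[t⁶] = 1·0 − 6·1 + 12·2 − 8·0 = 18.

18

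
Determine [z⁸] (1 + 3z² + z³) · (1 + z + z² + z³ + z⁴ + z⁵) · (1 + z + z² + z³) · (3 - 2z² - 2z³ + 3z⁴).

11

(1 + 3z² + z³) has coefficients 1,0,3,1 for degrees 0…3.
(1 + z + z² + z³ + z⁴ + z⁵) has coefficients 1,1,1,1,1,1,0,0,0 for degrees 0…8.
Multiplying by (1 + z + z² + z³) gives running coefficients 1,2,3,4,4,4,3,2,1 for degrees 0…8.
Finally multiplying by (3 - 2z² - 2z³ + 3z⁴), the product of all factors after the first has coefficients 3,6,7,6,5,4,2,2,1 for degrees 0…8.
[z⁸] = 1·1 + 3·2 + 1·4 = 11.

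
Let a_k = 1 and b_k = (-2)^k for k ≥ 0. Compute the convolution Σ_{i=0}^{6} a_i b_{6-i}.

Write out a_i and b_{6-i} for i = 0,…,6 and sum the products.
Σ = 1·64 + 1·(-32) + 1·16 + 1·(-8) + 1·4 + 1·(-2) + 1·1 = 43.

43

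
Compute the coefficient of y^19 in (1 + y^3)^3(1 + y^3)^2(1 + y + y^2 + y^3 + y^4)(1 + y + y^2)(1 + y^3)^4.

(1 + y^3)^3 has coefficients 1,0,0,3,0,0,3,0,0,1 for degrees 0…9.
(1 + y^3)^2 has coefficients 1,0,0,2,0,0,1,0,0,0,0,0,0,0,0,0,0,0,0,0 for degrees 0…19.
Multiplying by (1 + y + y^2 + y^3 + y^4) gives running coefficients 1,1,1,3,3,2,3,3,1,1,1,0,0,0,0,0,0,0,0,0 for degrees 0…19.
Multiplying by (1 + y + y^2) gives running coefficients 1,2,3,5,7,8,8,8,7,5,3,2,1,0,0,0,0,0,0,0 for degrees 0…19.
Finally multiplying by (1 + y^3)^4, the product of all factors after the first has coefficients 1,2,3,9,15,20,34,48,57,71,85,90,90,90,85,71,57,48,34,20 for degrees 0…19.
[y^19] = 1·20 + 3·57 + 3·90 + 1·85 = 546.

546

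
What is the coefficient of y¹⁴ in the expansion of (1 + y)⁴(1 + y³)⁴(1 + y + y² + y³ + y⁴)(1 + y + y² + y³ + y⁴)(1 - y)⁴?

46

(1 + y)⁴ has coefficients 1,4,6,4,1 for degrees 0…4.
(1 + y³)⁴ has coefficients 1,0,0,4,0,0,6,0,0,4,0,0,1,0,0 for degrees 0…14.
Multiplying by (1 + y + y² + y³ + y⁴) gives running coefficients 1,1,1,5,5,4,10,10,6,10,10,4,5,5,1 for degrees 0…14.
Multiplying by (1 + y + y² + y³ + y⁴) gives running coefficients 1,2,3,8,13,16,25,34,35,40,46,40,35,34,25 for degrees 0…14.
Finally multiplying by (1 - y)⁴, the product of all factors after the first has coefficients 1,-2,1,4,-8,2,10,-14,-2,20,-15,-10,26,-10,-15 for degrees 0…14.
[y¹⁴] = 1·(-15) + 4·(-10) + 6·26 + 4·(-10) + 1·(-15) = 46.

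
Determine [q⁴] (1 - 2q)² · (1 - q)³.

(1 - 2q)² has coefficients 1,-4,4 for degrees 0…2.
(1 - q)³ has coefficients 1,-3,3,-1,0 for degrees 0…4.
[q⁴] = 1·0 − 4·(-1) + 4·3 = 16.

16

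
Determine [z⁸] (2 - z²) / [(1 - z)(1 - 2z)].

895

The denominator gives the recurrence a_n = 3a_(n−1) − 2a_(n−2) for n ≥ 3; the numerator fixes a_0 = 2, a_1 = 6, a_2 = 13.
Iterating: 2, 6, 13, 27, 55, 111, 223, 447, 895, so a_8 = 895.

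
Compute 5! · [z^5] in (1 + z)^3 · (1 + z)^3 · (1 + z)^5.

The EGF product rule gives c_5 = Σ_{k_1+k_2+k_3=5} C(5; k_1,k_2,k_3) · ∏ g_i(k_i), where (1+z)^3 gives the falling factorial (3)_k; (1+z)^3 gives the falling factorial (3)_k; (1+z)^5 gives the falling factorial (5)_k.
g_1(k) for k = 0…5: 1, 3, 6, 6, 0, 0.
g_2(k) for k = 0…5: 1, 3, 6, 6, 0, 0.
g_3(k) for k = 0…5: 1, 5, 20, 60, 120, 120.
First combine the last two factors: h(k) = Σ_j C(k,j)·g_2(j)·g_3(k−j) for k = 0…5: 1, 8, 56, 336, 1680, 6720.
c_5 = Σ_k C(5,k)·g_1(k)·h(5−k) = 1·1·6720 + 5·3·1680 + 10·6·336 + 10·6·56 = 6720 + 25200 + 20160 + 3360 = 55440.

55440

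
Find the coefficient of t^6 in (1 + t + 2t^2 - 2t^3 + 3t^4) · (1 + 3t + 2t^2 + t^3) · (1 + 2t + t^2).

20

(1 + t + 2t^2 - 2t^3 + 3t^4) has coefficients 1,1,2,-2,3 for degrees 0…4.
(1 + 3t + 2t^2 + t^3) has coefficients 1,3,2,1,0,0,0 for degrees 0…6.
Finally multiplying by (1 + 2t + t^2), the product of all factors after the first has coefficients 1,5,9,8,4,1,0 for degrees 0…6.
[t^6] = 1·0 + 1·1 + 2·4 − 2·8 + 3·9 = 20.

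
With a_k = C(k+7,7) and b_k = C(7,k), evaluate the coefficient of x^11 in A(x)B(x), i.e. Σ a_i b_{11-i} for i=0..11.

The convolution is the t^11 coefficient of A(t)B(t).
Σ = 1·0 + 8·0 + 36·0 + 120·0 + 330·1 + 792·7 + 1716·21 + 3432·35 + 6435·35 + 11440·21 + 19448·7 + 31824·1 = 795455.

795455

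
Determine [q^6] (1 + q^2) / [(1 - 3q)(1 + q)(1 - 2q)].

1716

The denominator gives the recurrence a_n = 4a_(n−1) − a_(n−2) − 6a_(n−3) for n ≥ 3; the numerator fixes a_0 = 1, a_1 = 4, a_2 = 16.
Iterating: 1, 4, 16, 54, 176, 554, 1716, so a_6 = 1716.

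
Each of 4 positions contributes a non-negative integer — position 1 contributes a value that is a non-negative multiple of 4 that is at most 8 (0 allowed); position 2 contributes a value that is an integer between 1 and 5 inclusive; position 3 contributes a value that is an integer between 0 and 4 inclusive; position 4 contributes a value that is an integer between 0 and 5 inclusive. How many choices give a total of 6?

The generating function for the choices is (1 + y⁴ + y⁸)·(y + y² + y³ + y⁴ + y⁵)·(1 + y + y² + y³ + y⁴)·(1 + y + y² + y³ + y⁴ + y⁵); the count is [y⁶].
(1 + y⁴ + y⁸) has coefficients 1,0,0,0,1,0,0 for degrees 0…6.
(y + y² + y³ + y⁴ + y⁵) has coefficients 0,1,1,1,1,1,0 for degrees 0…6.
Multiplying by (1 + y + y² + y³ + y⁴) gives running coefficients 0,1,2,3,4,5,4 for degrees 0…6.
Finally multiplying by (1 + y + y² + y³ + y⁴ + y⁵), the product of all factors after the first has coefficients 0,1,3,6,10,15,19 for degrees 0…6.
[y⁶] = 1·19 + 1·3 = 22.

22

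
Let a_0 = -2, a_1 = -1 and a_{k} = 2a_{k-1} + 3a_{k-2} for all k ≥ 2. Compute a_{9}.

-14761

The ordinary generating function has denominator 1 - 2z - 3z^2.
Iterating the recurrence: a_0,…,a_{9} = -2, -1, -8, -19, -62, -181, -548, -1639, -4922, -14761.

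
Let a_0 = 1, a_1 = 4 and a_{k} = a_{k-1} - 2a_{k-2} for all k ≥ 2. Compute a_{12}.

The ordinary generating function has denominator 1 - y + 2y^2.
Iterating the recurrence: a_0,…,a_{12} = 1, 4, 2, -6, -10, 2, 22, 18, -26, -62, -10, 114, 134.

134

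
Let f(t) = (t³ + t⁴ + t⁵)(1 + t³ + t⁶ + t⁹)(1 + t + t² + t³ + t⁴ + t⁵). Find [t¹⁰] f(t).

6

(t³ + t⁴ + t⁵) has coefficients 0,0,0,1,1,1 for degrees 0…5.
(1 + t³ + t⁶ + t⁹) has coefficients 1,0,0,1,0,0,1,0,0,1,0 for degrees 0…10.
Finally multiplying by (1 + t + t² + t³ + t⁴ + t⁵), the product of all factors after the first has coefficients 1,1,1,2,2,2,2,2,2,2,2 for degrees 0…10.
[t¹⁰] = 1·2 + 1·2 + 1·2 = 6.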